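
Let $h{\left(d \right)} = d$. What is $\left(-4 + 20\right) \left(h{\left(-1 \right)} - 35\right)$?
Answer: $-576$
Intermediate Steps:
$\left(-4 + 20\right) \left(h{\left(-1 \right)} - 35\right) = \left(-4 + 20\right) \left(-1 - 35\right) = 16 \left(-36\right) = -576$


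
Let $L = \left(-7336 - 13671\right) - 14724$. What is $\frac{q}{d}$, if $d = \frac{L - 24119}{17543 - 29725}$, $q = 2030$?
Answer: $\frac{353278}{855} \approx 413.19$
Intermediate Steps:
$L = -35731$ ($L = -21007 - 14724 = -35731$)
$d = \frac{29925}{6091}$ ($d = \frac{-35731 - 24119}{17543 - 29725} = - \frac{59850}{-12182} = \left(-59850\right) \left(- \frac{1}{12182}\right) = \frac{29925}{6091} \approx 4.913$)
$\frac{q}{d} = \frac{2030}{\frac{29925}{6091}} = 2030 \cdot \frac{6091}{29925} = \frac{353278}{855}$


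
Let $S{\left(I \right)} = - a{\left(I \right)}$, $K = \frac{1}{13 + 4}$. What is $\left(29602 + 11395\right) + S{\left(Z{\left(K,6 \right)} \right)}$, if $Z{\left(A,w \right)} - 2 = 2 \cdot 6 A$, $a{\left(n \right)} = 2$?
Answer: $40995$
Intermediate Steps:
$K = \frac{1}{17} \approx 0.058824$
$Z{\left(A,w \right)} = 2 + 12 A$ ($Z{\left(A,w \right)} = 2 + 2 \cdot 6 A = 2 + 12 A$)
$S{\left(I \right)} = -2$ ($S{\left(I \right)} = \left(-1\right) 2 = -2$)
$\left(29602 + 11395\right) + S{\left(Z{\left(K,6 \right)} \right)} = \left(29602 + 11395\right) - 2 = 40997 - 2 = 40995$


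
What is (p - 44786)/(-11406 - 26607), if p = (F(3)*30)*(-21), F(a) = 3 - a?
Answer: 44786/38013 ≈ 1.1782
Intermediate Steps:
p = 0 (p = ((3 - 1*3)*30)*(-21) = ((3 - 3)*30)*(-21) = (0*30)*(-21) = 0*(-21) = 0)
(p - 44786)/(-11406 - 26607) = (0 - 44786)/(-11406 - 26607) = -44786/(-38013) = -44786*(-1/38013) = 44786/38013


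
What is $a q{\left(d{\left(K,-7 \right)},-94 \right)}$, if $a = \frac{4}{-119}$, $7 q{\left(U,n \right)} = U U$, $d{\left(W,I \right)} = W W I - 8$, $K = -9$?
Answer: $- \frac{1322500}{833} \approx -1587.6$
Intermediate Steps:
$d{\left(W,I \right)} = -8 + I W^{2}$ ($d{\left(W,I \right)} = W^{2} I - 8 = I W^{2} - 8 = -8 + I W^{2}$)
$q{\left(U,n \right)} = \frac{U^{2}}{7}$ ($q{\left(U,n \right)} = \frac{U U}{7} = \frac{U^{2}}{7}$)
$a = - \frac{4}{119}$ ($a = 4 \left(- \frac{1}{119}\right) = - \frac{4}{119} \approx -0.033613$)
$a q{\left(d{\left(K,-7 \right)},-94 \right)} = - \frac{4 \frac{\left(-8 - 7 \left(-9\right)^{2}\right)^{2}}{7}}{119} = - \frac{4 \frac{\left(-8 - 567\right)^{2}}{7}}{119} = - \frac{4 \frac{\left(-575\right)^{2}}{7}}{119} = - \frac{4 \cdot \frac{1}{7} \cdot 330625}{119} = \left(- \frac{4}{119}\right) \frac{330625}{7} = - \frac{1322500}{833}$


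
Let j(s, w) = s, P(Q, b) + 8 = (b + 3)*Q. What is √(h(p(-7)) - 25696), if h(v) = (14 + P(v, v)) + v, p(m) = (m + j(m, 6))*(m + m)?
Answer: √13510 ≈ 116.23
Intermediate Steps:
P(Q, b) = -8 + Q*(3 + b) (P(Q, b) = -8 + (b + 3)*Q = -8 + (3 + b)*Q = -8 + Q*(3 + b))
p(m) = 4*m² (p(m) = (m + m)*(m + m) = (2*m)*(2*m) = 4*m²)
h(v) = 6 + v² + 4*v (h(v) = (14 + (-8 + 3*v + v*v)) + v = (14 + (-8 + 3*v + v²)) + v = (14 + (-8 + v² + 3*v)) + v = (6 + v² + 3*v) + v = 6 + v² + 4*v)
√(h(p(-7)) - 25696) = √((6 + (4*(-7)²)² + 4*(4*(-7)²)) - 25696) = √((6 + (4*49)² + 4*(4*49)) - 25696) = √((6 + 196² + 4*196) - 25696) = √((6 + 38416 + 784) - 25696) = √(39206 - 25696) = √13510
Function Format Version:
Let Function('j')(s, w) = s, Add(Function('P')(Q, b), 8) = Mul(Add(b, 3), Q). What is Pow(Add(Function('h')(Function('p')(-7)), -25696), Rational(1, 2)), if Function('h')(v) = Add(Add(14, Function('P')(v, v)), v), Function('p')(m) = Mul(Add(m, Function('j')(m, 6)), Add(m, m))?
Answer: Pow(13510, Rational(1, 2)) ≈ 116.23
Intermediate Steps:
Function('P')(Q, b) = Add(-8, Mul(Q, Add(3, b))) (Function('P')(Q, b) = Add(-8, Mul(Add(b, 3), Q)) = Add(-8, Mul(Add(3, b), Q)) = Add(-8, Mul(Q, Add(3, b))))
Function('p')(m) = Mul(4, Pow(m, 2)) (Function('p')(m) = Mul(Add(m, m), Add(m, m)) = Mul(Mul(2, m), Mul(2, m)) = Mul(4, Pow(m, 2)))
Function('h')(v) = Add(6, Pow(v, 2), Mul(4, v)) (Function('h')(v) = Add(Add(14, Add(-8, Mul(3, v), Mul(v, v))), v) = Add(Add(14, Add(-8, Mul(3, v), Pow(v, 2))), v) = Add(Add(14, Add(-8, Pow(v, 2), Mul(3, v))), v) = Add(Add(6, Pow(v, 2), Mul(3, v)), v) = Add(6, Pow(v, 2), Mul(4, v)))
Pow(Add(Function('h')(Function('p')(-7)), -25696), Rational(1, 2)) = Pow(Add(Add(6, Pow(Mul(4, Pow(-7, 2)), 2), Mul(4, Mul(4, Pow(-7, 2)))), -25696), Rational(1, 2)) = Pow(Add(Add(6, Pow(Mul(4, 49), 2), Mul(4, Mul(4, 49))), -25696), Rational(1, 2)) = Pow(Add(Add(6, Pow(196, 2), Mul(4, 196)), -25696), Rational(1, 2)) = Pow(Add(Add(6, 38416, 784), -25696), Rational(1, 2)) = Pow(Add(39206, -25696), Rational(1, 2)) = Pow(13510, Rational(1, 2))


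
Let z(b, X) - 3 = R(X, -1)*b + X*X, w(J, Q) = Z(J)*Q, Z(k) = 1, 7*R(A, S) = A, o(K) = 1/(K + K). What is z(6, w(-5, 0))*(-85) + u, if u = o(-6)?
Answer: -3061/12 ≈ -255.08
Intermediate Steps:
o(K) = 1/(2*K)
R(A, S) = A/7
w(J, Q) = Q (w(J, Q) = 1*Q = Q)
u = -1/12 (u = (½)/(-6) = (½)*(-⅙) = -1/12 ≈ -0.083333)
z(b, X) = 3 + X² + X*b/7 (z(b, X) = 3 + ((X/7)*b + X*X) = 3 + (X*b/7 + X²) = 3 + (X² + X*b/7) = 3 + X² + X*b/7)
z(6, w(-5, 0))*(-85) + u = (3 + 0² + (⅐)*0*6)*(-85) - 1/12 = (3 + 0 + 0)*(-85) - 1/12 = 3*(-85) - 1/12 = -255 - 1/12 = -3061/12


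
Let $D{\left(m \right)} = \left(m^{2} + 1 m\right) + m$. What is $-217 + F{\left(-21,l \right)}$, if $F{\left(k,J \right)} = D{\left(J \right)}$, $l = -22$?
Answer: $223$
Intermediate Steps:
$D{\left(m \right)} = m^{2} + 2 m$ ($D{\left(m \right)} = \left(m^{2} + m\right) + m = \left(m + m^{2}\right) + m = m^{2} + 2 m$)
$F{\left(k,J \right)} = J \left(2 + J\right)$
$-217 + F{\left(-21,l \right)} = -217 - 22 \left(2 - 22\right) = -217 - -440 = -217 + 440 = 223$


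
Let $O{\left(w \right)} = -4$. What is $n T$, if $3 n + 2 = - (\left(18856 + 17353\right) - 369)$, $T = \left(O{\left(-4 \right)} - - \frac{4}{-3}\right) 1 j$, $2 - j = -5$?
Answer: $\frac{4014304}{9} \approx 4.4603 \cdot 10^{5}$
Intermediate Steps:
$j = 7$ ($j = 2 - -5 = 2 + 5 = 7$)
$T = - \frac{112}{3}$ ($T = \left(-4 - - \frac{4}{-3}\right) 1 \cdot 7 = \left(-4 - \left(-4\right) \left(- \frac{1}{3}\right)\right) 1 \cdot 7 = \left(-4 - \frac{4}{3}\right) 1 \cdot 7 = \left(- \frac{16}{3}\right) 1 \cdot 7 = \left(- \frac{16}{3}\right) 7 = - \frac{112}{3} \approx -37.333$)
$n = - \frac{35842}{3}$ ($n = - \frac{2}{3} + \frac{\left(-1\right) \left(\left(18856 + 17353\right) - 369\right)}{3} = - \frac{2}{3} + \frac{\left(-1\right) \left(36209 - 369\right)}{3} = - \frac{2}{3} + \frac{\left(-1\right) 35840}{3} = - \frac{2}{3} + \frac{1}{3} \left(-35840\right) = - \frac{2}{3} - \frac{35840}{3} = - \frac{35842}{3} \approx -11947.0$)
$n T = \left(- \frac{35842}{3}\right) \left(- \frac{112}{3}\right) = \frac{4014304}{9}$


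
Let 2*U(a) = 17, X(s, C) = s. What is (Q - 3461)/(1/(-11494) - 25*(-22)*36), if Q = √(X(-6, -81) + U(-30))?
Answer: -39780734/227581199 + 5747*√10/227581199 ≈ -0.17472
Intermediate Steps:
U(a) = 17/2 (U(a) = (½)*17 = 17/2)
Q = √10/2 (Q = √(-6 + 17/2) = √(5/2) = √10/2 ≈ 1.5811)
(Q - 3461)/(1/(-11494) - 25*(-22)*36) = (√10/2 - 3461)/(1/(-11494) - 25*(-22)*36) = (-3461 + √10/2)/(-1/11494 + 550*36) = (-3461 + √10/2)/(-1/11494 + 19800) = (-3461 + √10/2)/(227581199/11494) = (-3461 + √10/2)*(11494/227581199) = -39780734/227581199 + 5747*√10/227581199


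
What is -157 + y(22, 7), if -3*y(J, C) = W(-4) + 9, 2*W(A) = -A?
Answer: -482/3 ≈ -160.67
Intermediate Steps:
W(A) = -A/2 (W(A) = (-A)/2 = -A/2)
y(J, C) = -11/3 (y(J, C) = -(-½*(-4) + 9)/3 = -(2 + 9)/3 = -⅓*11 = -11/3)
-157 + y(22, 7) = -157 - 11/3 = -482/3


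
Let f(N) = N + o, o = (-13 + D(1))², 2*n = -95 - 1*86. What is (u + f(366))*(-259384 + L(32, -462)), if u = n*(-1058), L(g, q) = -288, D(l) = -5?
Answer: -25042508008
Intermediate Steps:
n = -181/2 (n = (-95 - 1*86)/2 = (-95 - 86)/2 = (½)*(-181) = -181/2 ≈ -90.500)
u = 95749 (u = -181/2*(-1058) = 95749)
o = 324 (o = (-13 - 5)² = (-18)² = 324)
f(N) = 324 + N (f(N) = N + 324 = 324 + N)
(u + f(366))*(-259384 + L(32, -462)) = (95749 + (324 + 366))*(-259384 - 288) = (95749 + 690)*(-259672) = 96439*(-259672) = -25042508008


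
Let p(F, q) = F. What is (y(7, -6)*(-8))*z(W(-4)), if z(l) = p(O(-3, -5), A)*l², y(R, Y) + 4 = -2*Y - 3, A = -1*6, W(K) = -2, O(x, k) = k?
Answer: 800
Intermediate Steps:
A = -6
y(R, Y) = -7 - 2*Y (y(R, Y) = -4 + (-2*Y - 3) = -4 + (-3 - 2*Y) = -7 - 2*Y)
z(l) = -5*l²
(y(7, -6)*(-8))*z(W(-4)) = ((-7 - 2*(-6))*(-8))*(-5*(-2)²) = ((-7 + 12)*(-8))*(-5*4) = (5*(-8))*(-20) = -40*(-20) = 800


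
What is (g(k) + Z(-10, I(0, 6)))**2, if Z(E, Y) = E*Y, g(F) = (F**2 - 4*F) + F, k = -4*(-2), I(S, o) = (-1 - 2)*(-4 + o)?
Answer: 10000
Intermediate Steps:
I(S, o) = 12 - 3*o (I(S, o) = -3*(-4 + o) = 12 - 3*o)
k = 8
g(F) = F**2 - 3*F
(g(k) + Z(-10, I(0, 6)))**2 = (8*(-3 + 8) - 10*(12 - 3*6))**2 = (8*5 - 10*(12 - 18))**2 = (40 - 10*(-6))**2 = (40 + 60)**2 = 100**2 = 10000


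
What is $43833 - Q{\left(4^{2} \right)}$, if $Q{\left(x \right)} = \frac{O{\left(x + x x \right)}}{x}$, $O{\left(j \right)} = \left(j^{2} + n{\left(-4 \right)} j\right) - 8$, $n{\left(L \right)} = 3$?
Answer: $\frac{78317}{2} \approx 39159.0$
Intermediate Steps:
$O{\left(j \right)} = -8 + j^{2} + 3 j$ ($O{\left(j \right)} = \left(j^{2} + 3 j\right) - 8 = -8 + j^{2} + 3 j$)
$Q{\left(x \right)} = \frac{-8 + \left(x + x^{2}\right)^{2} + 3 x + 3 x^{2}}{x}$ ($Q{\left(x \right)} = \frac{-8 + \left(x + x x\right)^{2} + 3 \left(x + x x\right)}{x} = \frac{-8 + \left(x + x^{2}\right)^{2} + 3 \left(x + x^{2}\right)}{x} = \frac{-8 + \left(x + x^{2}\right)^{2} + \left(3 x + 3 x^{2}\right)}{x} = \frac{-8 + \left(x + x^{2}\right)^{2} + 3 x + 3 x^{2}}{x}$)
$43833 - Q{\left(4^{2} \right)} = 43833 - \left(3 - \frac{8}{4^{2}} + 3 \cdot 4^{2} + 4^{2} \left(1 + 4^{2}\right)^{2}\right) = 43833 - \left(3 - \frac{8}{16} + 3 \cdot 16 + 16 \left(1 + 16\right)^{2}\right) = 43833 - \left(3 - \frac{1}{2} + 48 + 16 \cdot 17^{2}\right) = 43833 - \left(3 - \frac{1}{2} + 48 + 16 \cdot 289\right) = 43833 - \left(3 - \frac{1}{2} + 48 + 4624\right) = 43833 - \frac{9349}{2} = \frac{78317}{2}$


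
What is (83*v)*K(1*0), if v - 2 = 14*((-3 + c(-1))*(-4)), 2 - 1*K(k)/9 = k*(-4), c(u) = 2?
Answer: 86652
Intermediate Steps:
K(k) = 18 + 36*k (K(k) = 18 - 9*k*(-4) = 18 - (-36)*k = 18 + 36*k)
v = 58 (v = 2 + 14*((-3 + 2)*(-4)) = 2 + 14*(-1*(-4)) = 2 + 14*4 = 2 + 56 = 58)
(83*v)*K(1*0) = (83*58)*(18 + 36*(1*0)) = 4814*(18 + 36*0) = 4814*(18 + 0) = 4814*18 = 86652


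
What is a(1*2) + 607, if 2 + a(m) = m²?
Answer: 609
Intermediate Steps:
a(m) = -2 + m²
a(1*2) + 607 = (-2 + (1*2)²) + 607 = (-2 + 2²) + 607 = (-2 + 4) + 607 = 2 + 607 = 609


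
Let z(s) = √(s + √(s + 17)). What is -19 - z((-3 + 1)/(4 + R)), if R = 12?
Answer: -19 - √(-2 + 12*√30)/4 ≈ -20.996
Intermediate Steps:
z(s) = √(s + √(17 + s))
-19 - z((-3 + 1)/(4 + R)) = -19 - √((-3 + 1)/(4 + 12) + √(17 + (-3 + 1)/(4 + 12))) = -19 - √(-2/16 + √(17 - 2/16)) = -19 - √(-2*1/16 + √(17 - 2*1/16)) = -19 - √(-⅛ + √(17 - ⅛)) = -19 - √(-⅛ + √(135/8)) = -19 - √(-⅛ + 3*√30/4)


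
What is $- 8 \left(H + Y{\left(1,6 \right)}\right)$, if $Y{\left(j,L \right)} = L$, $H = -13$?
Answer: $56$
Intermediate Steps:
$- 8 \left(H + Y{\left(1,6 \right)}\right) = - 8 \left(-13 + 6\right) = \left(-8\right) \left(-7\right) = 56$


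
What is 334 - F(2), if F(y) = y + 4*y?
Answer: 324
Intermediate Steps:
F(y) = 5*y
334 - F(2) = 334 - 5*2 = 334 - 1*10 = 334 - 10 = 324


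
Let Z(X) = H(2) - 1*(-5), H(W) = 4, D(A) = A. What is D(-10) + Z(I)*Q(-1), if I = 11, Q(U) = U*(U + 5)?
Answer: -46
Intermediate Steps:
Q(U) = U*(5 + U)
Z(X) = 9 (Z(X) = 4 - 1*(-5) = 4 + 5 = 9)
D(-10) + Z(I)*Q(-1) = -10 + 9*(-(5 - 1)) = -10 + 9*(-1*4) = -10 + 9*(-4) = -10 - 36 = -46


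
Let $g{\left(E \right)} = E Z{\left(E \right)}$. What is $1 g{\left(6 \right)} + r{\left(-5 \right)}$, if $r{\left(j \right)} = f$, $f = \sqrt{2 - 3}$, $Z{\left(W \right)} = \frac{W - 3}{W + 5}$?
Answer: $\frac{18}{11} + i \approx 1.6364 + 1.0 i$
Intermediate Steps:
$Z{\left(W \right)} = \frac{-3 + W}{5 + W}$
$f = i$ ($f = \sqrt{-1} = i \approx 1.0 i$)
$r{\left(j \right)} = i$
$g{\left(E \right)} = \frac{E \left(-3 + E\right)}{5 + E}$ ($g{\left(E \right)} = E \frac{-3 + E}{5 + E} = \frac{E \left(-3 + E\right)}{5 + E}$)
$1 g{\left(6 \right)} + r{\left(-5 \right)} = 1 \frac{6 \left(-3 + 6\right)}{5 + 6} + i = 1 \cdot 6 \cdot \frac{1}{11} \cdot 3 + i = 1 \cdot \frac{18}{11} + i = \frac{18}{11} + i$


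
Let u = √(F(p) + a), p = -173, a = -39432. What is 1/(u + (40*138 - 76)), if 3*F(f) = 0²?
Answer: 1361/7419142 - I*√9858/14838284 ≈ 0.00018344 - 6.6913e-6*I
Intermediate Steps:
F(f) = 0 (F(f) = (⅓)*0² = (⅓)*0 = 0)
u = 2*I*√9858 (u = √(0 - 39432) = √(-39432) = 2*I*√9858 ≈ 198.57*I)
1/(u + (40*138 - 76)) = 1/(2*I*√9858 + (40*138 - 76)) = 1/(2*I*√9858 + (5520 - 76)) = 1/(2*I*√9858 + 5444) = 1/(5444 + 2*I*√9858)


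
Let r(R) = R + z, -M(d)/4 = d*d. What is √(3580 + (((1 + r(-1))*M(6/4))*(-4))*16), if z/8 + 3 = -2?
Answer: 2*I*√4865 ≈ 139.5*I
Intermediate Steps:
z = -40 (z = -24 + 8*(-2) = -24 - 16 = -40)
M(d) = -4*d² (M(d) = -4*d*d = -4*d²)
r(R) = -40 + R (r(R) = R - 40 = -40 + R)
√(3580 + (((1 + r(-1))*M(6/4))*(-4))*16) = √(3580 + (((1 + (-40 - 1))*(-4*(6/4)²))*(-4))*16) = √(3580 + (((1 - 41)*(-4*(6*(¼))²))*(-4))*16) = √(3580 + (-(-160)*(3/2)²*(-4))*16) = √(3580 + (-(-160)*9/4*(-4))*16) = √(3580 + (-40*(-9)*(-4))*16) = √(3580 + (360*(-4))*16) = √(3580 - 1440*16) = √(3580 - 23040) = √(-19460) = 2*I*√4865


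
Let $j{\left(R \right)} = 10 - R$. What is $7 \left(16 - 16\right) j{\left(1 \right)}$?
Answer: $0$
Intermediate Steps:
$7 \left(16 - 16\right) j{\left(1 \right)} = 7 \left(16 - 16\right) \left(10 - 1\right) = 7 \cdot 0 \cdot 9 = 0 \cdot 9 = 0$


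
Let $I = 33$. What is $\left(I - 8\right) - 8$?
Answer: $17$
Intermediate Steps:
$\left(I - 8\right) - 8 = \left(33 - 8\right) - 8 = 25 - 8 = 17$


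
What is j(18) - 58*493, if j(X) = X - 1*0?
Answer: -28576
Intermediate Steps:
j(X) = X (j(X) = X + 0 = X)
j(18) - 58*493 = 18 - 58*493 = 18 - 28594 = -28576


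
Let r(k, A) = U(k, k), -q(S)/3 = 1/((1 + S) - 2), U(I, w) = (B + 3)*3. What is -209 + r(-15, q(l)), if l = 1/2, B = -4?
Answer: -212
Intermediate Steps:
U(I, w) = -3 (U(I, w) = (-4 + 3)*3 = -1*3 = -3)
l = ½ ≈ 0.50000
q(S) = -3/(-1 + S) (q(S) = -3/((1 + S) - 2) = -3/(-1 + S))
r(k, A) = -3
-209 + r(-15, q(l)) = -209 - 3 = -212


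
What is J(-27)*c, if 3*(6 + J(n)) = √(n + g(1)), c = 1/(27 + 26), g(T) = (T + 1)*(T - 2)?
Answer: -6/53 + I*√29/159 ≈ -0.11321 + 0.033869*I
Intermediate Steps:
g(T) = (1 + T)*(-2 + T)
c = 1/53 ≈ 0.018868
J(n) = -6 + √(-2 + n)/3 (J(n) = -6 + √(n + (-2 + 1² - 1*1))/3 = -6 + √(n + (-2 + 1 - 1))/3 = -6 + √(n - 2)/3 = -6 + √(-2 + n)/3)
J(-27)*c = (-6 + √(-2 - 27)/3)*(1/53) = (-6 + √(-29)/3)*(1/53) = (-6 + (I*√29)/3)*(1/53) = (-6 + I*√29/3)*(1/53) = -6/53 + I*√29/159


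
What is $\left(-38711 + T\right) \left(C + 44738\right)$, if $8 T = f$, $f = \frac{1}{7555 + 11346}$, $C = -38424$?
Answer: $- \frac{450712792299}{1844} \approx -2.4442 \cdot 10^{8}$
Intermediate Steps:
$f = \frac{1}{18901} \approx 5.2907 \cdot 10^{-5}$
$T = \frac{1}{151208}$ ($T = \frac{1}{8} \cdot \frac{1}{18901} = \frac{1}{151208} \approx 6.6134 \cdot 10^{-6}$)
$\left(-38711 + T\right) \left(C + 44738\right) = \left(-38711 + \frac{1}{151208}\right) \left(-38424 + 44738\right) = \left(- \frac{5853412887}{151208}\right) 6314 = - \frac{450712792299}{1844}$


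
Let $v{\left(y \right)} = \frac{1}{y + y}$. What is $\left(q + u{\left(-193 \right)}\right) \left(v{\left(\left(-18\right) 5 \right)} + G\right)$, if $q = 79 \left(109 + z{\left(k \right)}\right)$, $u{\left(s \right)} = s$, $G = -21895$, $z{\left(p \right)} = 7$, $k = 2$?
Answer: $- \frac{35355617071}{180} \approx -1.9642 \cdot 10^{8}$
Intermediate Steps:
$v{\left(y \right)} = \frac{1}{2 y}$
$q = 9164$ ($q = 79 \left(109 + 7\right) = 79 \cdot 116 = 9164$)
$\left(q + u{\left(-193 \right)}\right) \left(v{\left(\left(-18\right) 5 \right)} + G\right) = \left(9164 - 193\right) \left(\frac{1}{2 \left(\left(-18\right) 5\right)} - 21895\right) = 8971 \left(\frac{1}{2 \left(-90\right)} - 21895\right) = 8971 \left(\frac{1}{2} \left(- \frac{1}{90}\right) - 21895\right) = 8971 \left(- \frac{1}{180} - 21895\right) = 8971 \left(- \frac{3941101}{180}\right) = - \frac{35355617071}{180}$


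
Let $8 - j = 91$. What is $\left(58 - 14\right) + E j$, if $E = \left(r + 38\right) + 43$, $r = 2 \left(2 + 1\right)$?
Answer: $-7177$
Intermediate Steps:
$j = -83$ ($j = 8 - 91 = -83$)
$r = 6$ ($r = 2 \cdot 3 = 6$)
$E = 87$ ($E = \left(6 + 38\right) + 43 = 44 + 43 = 87$)
$\left(58 - 14\right) + E j = \left(58 - 14\right) + 87 \left(-83\right) = 44 - 7221 = -7177$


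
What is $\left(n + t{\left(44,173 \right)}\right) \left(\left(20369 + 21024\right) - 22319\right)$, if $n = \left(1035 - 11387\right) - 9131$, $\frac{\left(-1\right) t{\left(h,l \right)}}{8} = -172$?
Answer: $-345372918$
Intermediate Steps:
$t{\left(h,l \right)} = 1376$ ($t{\left(h,l \right)} = \left(-8\right) \left(-172\right) = 1376$)
$n = -19483$ ($n = \left(1035 - 11387\right) - 9131 = -10352 - 9131 = -19483$)
$\left(n + t{\left(44,173 \right)}\right) \left(\left(20369 + 21024\right) - 22319\right) = \left(-19483 + 1376\right) \left(\left(20369 + 21024\right) - 22319\right) = - 18107 \left(41393 - 22319\right) = \left(-18107\right) 19074 = -345372918$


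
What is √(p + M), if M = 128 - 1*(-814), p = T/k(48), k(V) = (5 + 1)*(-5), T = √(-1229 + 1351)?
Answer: √(847800 - 30*√122)/30 ≈ 30.686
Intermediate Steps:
T = √122 ≈ 11.045
k(V) = -30 (k(V) = 6*(-5) = -30)
p = -√122/30 (p = √122/(-30) = √122*(-1/30) = -√122/30 ≈ -0.36818)
M = 942 (M = 128 + 814 = 942)
√(p + M) = √(-√122/30 + 942) = √(942 - √122/30)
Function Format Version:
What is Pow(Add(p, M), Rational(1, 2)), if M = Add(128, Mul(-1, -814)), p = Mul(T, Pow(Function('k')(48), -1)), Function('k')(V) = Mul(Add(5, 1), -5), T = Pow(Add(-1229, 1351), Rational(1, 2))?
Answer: Mul(Rational(1, 30), Pow(Add(847800, Mul(-30, Pow(122, Rational(1, 2)))), Rational(1, 2))) ≈ 30.686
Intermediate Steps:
T = Pow(122, Rational(1, 2)) ≈ 11.045
Function('k')(V) = -30 (Function('k')(V) = Mul(6, -5) = -30)
p = Mul(Rational(-1, 30), Pow(122, Rational(1, 2))) (p = Mul(Pow(122, Rational(1, 2)), Pow(-30, -1)) = Mul(Pow(122, Rational(1, 2)), Rational(-1, 30)) = Mul(Rational(-1, 30), Pow(122, Rational(1, 2))) ≈ -0.36818)
M = 942 (M = Add(128, 814) = 942)
Pow(Add(p, M), Rational(1, 2)) = Pow(Add(Mul(Rational(-1, 30), Pow(122, Rational(1, 2))), 942), Rational(1, 2)) = Pow(Add(942, Mul(Rational(-1, 30), Pow(122, Rational(1, 2)))), Rational(1, 2))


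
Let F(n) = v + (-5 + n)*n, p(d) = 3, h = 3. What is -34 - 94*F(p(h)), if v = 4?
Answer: 154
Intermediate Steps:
F(n) = 4 + n*(-5 + n) (F(n) = 4 + (-5 + n)*n = 4 + n*(-5 + n))
-34 - 94*F(p(h)) = -34 - 94*(4 + 3² - 5*3) = -34 - 94*(4 + 9 - 15) = -34 - 94*(-2) = -34 + 188 = 154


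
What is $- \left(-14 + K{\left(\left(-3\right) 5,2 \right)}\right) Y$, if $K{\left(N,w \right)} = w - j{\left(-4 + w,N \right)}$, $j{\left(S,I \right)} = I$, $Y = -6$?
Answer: $18$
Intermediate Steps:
$K{\left(N,w \right)} = w - N$
$- \left(-14 + K{\left(\left(-3\right) 5,2 \right)}\right) Y = - \left(-14 - \left(-2 - 15\right)\right) \left(-6\right) = - \left(-14 + \left(2 - -15\right)\right) \left(-6\right) = - \left(-14 + \left(2 + 15\right)\right) \left(-6\right) = - \left(-14 + 17\right) \left(-6\right) = - 3 \left(-6\right) = \left(-1\right) \left(-18\right) = 18$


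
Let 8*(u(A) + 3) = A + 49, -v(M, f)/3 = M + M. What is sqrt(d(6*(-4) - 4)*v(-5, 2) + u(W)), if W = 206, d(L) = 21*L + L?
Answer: 3*I*sqrt(32802)/4 ≈ 135.83*I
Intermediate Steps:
v(M, f) = -6*M (v(M, f) = -3*(M + M) = -6*M)
d(L) = 22*L
u(A) = 25/8 + A/8 (u(A) = -3 + (A + 49)/8 = -3 + (49 + A)/8 = -3 + (49/8 + A/8) = 25/8 + A/8)
sqrt(d(6*(-4) - 4)*v(-5, 2) + u(W)) = sqrt((22*(6*(-4) - 4))*(-6*(-5)) + (25/8 + (1/8)*206)) = sqrt((22*(-24 - 4))*30 + (25/8 + 103/4)) = sqrt((22*(-28))*30 + 231/8) = sqrt(-616*30 + 231/8) = sqrt(-18480 + 231/8) = sqrt(-147609/8) = 3*I*sqrt(32802)/4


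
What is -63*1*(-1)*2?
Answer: 126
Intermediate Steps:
-63*1*(-1)*2 = -(-63)*2 = -63*(-2) = 126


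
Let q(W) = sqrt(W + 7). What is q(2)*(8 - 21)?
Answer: -39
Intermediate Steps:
q(W) = sqrt(7 + W)
q(2)*(8 - 21) = sqrt(7 + 2)*(8 - 21) = sqrt(9)*(-13) = 3*(-13) = -39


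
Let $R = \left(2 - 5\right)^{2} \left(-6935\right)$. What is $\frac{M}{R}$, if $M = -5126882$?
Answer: $\frac{5126882}{62415} \approx 82.142$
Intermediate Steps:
$R = -62415$ ($R = \left(-3\right)^{2} \left(-6935\right) = 9 \left(-6935\right) = -62415$)
$\frac{M}{R} = - \frac{5126882}{-62415} = \left(-5126882\right) \left(- \frac{1}{62415}\right) = \frac{5126882}{62415}$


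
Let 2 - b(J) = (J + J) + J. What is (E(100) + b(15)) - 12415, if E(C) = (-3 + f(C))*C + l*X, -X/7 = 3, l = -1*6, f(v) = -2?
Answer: -12832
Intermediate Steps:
l = -6
X = -21 (X = -7*3 = -21)
b(J) = 2 - 3*J (b(J) = 2 - ((J + J) + J) = 2 - (2*J + J) = 2 - 3*J)
E(C) = 126 - 5*C (E(C) = (-3 - 2)*C - 6*(-21) = -5*C + 126 = 126 - 5*C)
(E(100) + b(15)) - 12415 = ((126 - 5*100) + (2 - 3*15)) - 12415 = ((126 - 500) + (2 - 45)) - 12415 = (-374 - 43) - 12415 = -417 - 12415 = -12832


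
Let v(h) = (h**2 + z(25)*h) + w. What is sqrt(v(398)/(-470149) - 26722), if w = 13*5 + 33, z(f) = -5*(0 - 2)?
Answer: 2*I*sqrt(1476677366831235)/470149 ≈ 163.47*I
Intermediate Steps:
z(f) = 10 (z(f) = -5*(-2) = 10)
w = 98 (w = 65 + 33 = 98)
v(h) = 98 + h**2 + 10*h (v(h) = (h**2 + 10*h) + 98 = 98 + h**2 + 10*h)
sqrt(v(398)/(-470149) - 26722) = sqrt((98 + 398**2 + 10*398)/(-470149) - 26722) = sqrt((98 + 158404 + 3980)*(-1/470149) - 26722) = sqrt(162482*(-1/470149) - 26722) = sqrt(-162482/470149 - 26722) = sqrt(-12563484060/470149) = 2*I*sqrt(1476677366831235)/470149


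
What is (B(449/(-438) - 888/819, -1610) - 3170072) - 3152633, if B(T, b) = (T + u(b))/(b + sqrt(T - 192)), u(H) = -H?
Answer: -217761705366207935/34441219537 - 21362435*I*sqrt(34263756982)/457586042768582 ≈ -6.3227e+6 - 0.0086416*I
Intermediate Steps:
B(T, b) = (T - b)/(b + sqrt(-192 + T)) (B(T, b) = (T - b)/(b + sqrt(T - 192)) = (T - b)/(b + sqrt(-192 + T)))
(B(449/(-438) - 888/819, -1610) - 3170072) - 3152633 = (((449/(-438) - 888/819) - 1*(-1610))/(-1610 + sqrt(-192 + (449/(-438) - 888/819))) - 3170072) - 3152633 = (((449*(-1/438) - 888*1/819) + 1610)/(-1610 + sqrt(-192 + (449*(-1/438) - 888*1/819))) - 3170072) - 3152633 = (((-449/438 - 296/273) + 1610)/(-1610 + sqrt(-192 + (-449/438 - 296/273))) - 3170072) - 3152633 = ((-28025/13286 + 1610)/(-1610 + sqrt(-192 - 28025/13286)) - 3170072) - 3152633 = ((21362435/13286)/(-1610 + sqrt(-2578937/13286)) - 3170072) - 3152633 = ((21362435/13286)/(-1610 + I*sqrt(34263756982)/13286) - 3170072) - 3152633 = (21362435/(13286*(-1610 + I*sqrt(34263756982)/13286)) - 3170072) - 3152633 = (-3170072 + 21362435/(13286*(-1610 + I*sqrt(34263756982)/13286))) - 3152633 = -6322705 + 21362435/(13286*(-1610 + I*sqrt(34263756982)/13286))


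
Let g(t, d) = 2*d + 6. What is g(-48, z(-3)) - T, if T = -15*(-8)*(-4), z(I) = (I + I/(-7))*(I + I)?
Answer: 3618/7 ≈ 516.86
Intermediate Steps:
z(I) = 12*I²/7 (z(I) = (I + I*(-⅐))*(2*I) = (I - I/7)*(2*I) = (6*I/7)*(2*I) = 12*I²/7)
g(t, d) = 6 + 2*d
T = -480 (T = 120*(-4) = -480)
g(-48, z(-3)) - T = (6 + 2*((12/7)*(-3)²)) - 1*(-480) = (6 + 2*((12/7)*9)) + 480 = (6 + 2*(108/7)) + 480 = (6 + 216/7) + 480 = 258/7 + 480 = 3618/7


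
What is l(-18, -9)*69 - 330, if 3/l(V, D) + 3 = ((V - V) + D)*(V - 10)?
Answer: -27321/83 ≈ -329.17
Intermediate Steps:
l(V, D) = 3/(-3 + D*(-10 + V)) (l(V, D) = 3/(-3 + ((V - V) + D)*(V - 10)) = 3/(-3 + (0 + D)*(-10 + V)) = 3/(-3 + D*(-10 + V)))
l(-18, -9)*69 - 330 = (3/(-3 - 10*(-9) - 9*(-18)))*69 - 330 = (3/(-3 + 90 + 162))*69 - 330 = (3/249)*69 - 330 = (3*(1/249))*69 - 330 = (1/83)*69 - 330 = 69/83 - 330 = -27321/83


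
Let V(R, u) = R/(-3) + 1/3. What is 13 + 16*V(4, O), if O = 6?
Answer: -3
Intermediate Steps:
V(R, u) = ⅓ - R/3 (V(R, u) = R*(-⅓) + 1*(⅓) = -R/3 + ⅓ = ⅓ - R/3)
13 + 16*V(4, O) = 13 + 16*(⅓ - ⅓*4) = 13 + 16*(⅓ - 4/3) = 13 + 16*(-1) = 13 - 16 = -3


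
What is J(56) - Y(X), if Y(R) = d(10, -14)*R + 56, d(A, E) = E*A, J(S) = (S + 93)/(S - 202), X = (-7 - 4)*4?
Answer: -907685/146 ≈ -6217.0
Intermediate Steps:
X = -44 (X = -11*4 = -44)
J(S) = (93 + S)/(-202 + S)
d(A, E) = A*E
Y(R) = 56 - 140*R (Y(R) = (10*(-14))*R + 56 = -140*R + 56 = 56 - 140*R)
J(56) - Y(X) = (93 + 56)/(-202 + 56) - (56 - 140*(-44)) = 149/(-146) - (56 + 6160) = -1/146*149 - 1*6216 = -149/146 - 6216 = -907685/146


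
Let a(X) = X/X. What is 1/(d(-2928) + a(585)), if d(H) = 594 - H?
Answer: 1/3523 ≈ 0.00028385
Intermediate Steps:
a(X) = 1
1/(d(-2928) + a(585)) = 1/((594 - 1*(-2928)) + 1) = 1/((594 + 2928) + 1) = 1/(3522 + 1) = 1/3523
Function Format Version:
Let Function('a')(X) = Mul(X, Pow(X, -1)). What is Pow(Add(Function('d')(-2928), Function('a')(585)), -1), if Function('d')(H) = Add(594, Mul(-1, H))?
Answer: Rational(1, 3523) ≈ 0.00028385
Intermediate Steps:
Function('a')(X) = 1
Pow(Add(Function('d')(-2928), Function('a')(585)), -1) = Pow(Add(Add(594, Mul(-1, -2928)), 1), -1) = Pow(Add(Add(594, 2928), 1), -1) = Pow(Add(3522, 1), -1) = Pow(3523, -1) = Rational(1, 3523)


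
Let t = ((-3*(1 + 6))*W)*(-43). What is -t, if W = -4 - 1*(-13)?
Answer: -8127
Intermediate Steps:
W = 9 (W = -4 + 13 = 9)
t = 8127 (t = (-3*(1 + 6)*9)*(-43) = (-3*7*9)*(-43) = -21*9*(-43) = -189*(-43) = 8127)
-t = -1*8127 = -8127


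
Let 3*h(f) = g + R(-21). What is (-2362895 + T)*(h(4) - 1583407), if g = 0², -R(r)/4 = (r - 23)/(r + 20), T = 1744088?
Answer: 979859638793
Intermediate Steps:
R(r) = -4*(-23 + r)/(20 + r) (R(r) = -4*(r - 23)/(r + 20) = -4*(-23 + r)/(20 + r))
g = 0
h(f) = -176/3 (h(f) = (0 + 4*(23 - 1*(-21))/(20 - 21))/3 = (0 + 4*(23 + 21)/(-1))/3 = (0 + 4*(-1)*44)/3 = (0 - 176)/3 = (⅓)*(-176) = -176/3)
(-2362895 + T)*(h(4) - 1583407) = (-2362895 + 1744088)*(-176/3 - 1583407) = -618807*(-4750397/3) = 979859638793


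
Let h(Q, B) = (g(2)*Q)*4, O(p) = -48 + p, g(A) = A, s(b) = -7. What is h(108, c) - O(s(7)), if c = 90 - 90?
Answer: 919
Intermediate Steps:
c = 0
h(Q, B) = 8*Q (h(Q, B) = (2*Q)*4 = 8*Q)
h(108, c) - O(s(7)) = 8*108 - (-48 - 7) = 864 - 1*(-55) = 864 + 55 = 919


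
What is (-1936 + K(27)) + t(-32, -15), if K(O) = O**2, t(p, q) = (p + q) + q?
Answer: -1269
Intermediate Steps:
t(p, q) = p + 2*q
(-1936 + K(27)) + t(-32, -15) = (-1936 + 27**2) + (-32 + 2*(-15)) = (-1936 + 729) + (-32 - 30) = -1207 - 62 = -1269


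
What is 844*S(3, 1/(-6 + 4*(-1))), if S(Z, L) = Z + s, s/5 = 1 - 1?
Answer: 2532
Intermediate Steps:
s = 0 (s = 5*(1 - 1) = 5*0 = 0)
S(Z, L) = Z (S(Z, L) = Z + 0 = Z)
844*S(3, 1/(-6 + 4*(-1))) = 844*3 = 2532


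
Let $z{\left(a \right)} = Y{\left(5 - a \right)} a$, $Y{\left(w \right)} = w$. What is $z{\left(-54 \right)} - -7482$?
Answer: $4296$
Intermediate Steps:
$z{\left(a \right)} = a \left(5 - a\right)$ ($z{\left(a \right)} = \left(5 - a\right) a = a \left(5 - a\right)$)
$z{\left(-54 \right)} - -7482 = - 54 \left(5 - -54\right) - -7482 = - 54 \left(5 + 54\right) + 7482 = \left(-54\right) 59 + 7482 = -3186 + 7482 = 4296$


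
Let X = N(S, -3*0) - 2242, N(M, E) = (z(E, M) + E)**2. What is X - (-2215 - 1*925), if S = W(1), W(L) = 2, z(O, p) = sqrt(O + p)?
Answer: 900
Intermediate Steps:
S = 2
N(M, E) = (E + sqrt(E + M))**2 (N(M, E) = (sqrt(E + M) + E)**2 = (E + sqrt(E + M))**2)
X = -2240 (X = (-3*0 + sqrt(-3*0 + 2))**2 - 2242 = (0 + sqrt(0 + 2))**2 - 2242 = (0 + sqrt(2))**2 - 2242 = (sqrt(2))**2 - 2242 = 2 - 2242 = -2240)
X - (-2215 - 1*925) = -2240 - (-2215 - 1*925) = -2240 - (-2215 - 925) = -2240 - 1*(-3140) = -2240 + 3140 = 900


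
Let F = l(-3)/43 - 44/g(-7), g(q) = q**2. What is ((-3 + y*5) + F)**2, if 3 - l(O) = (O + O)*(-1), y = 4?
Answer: 1141088400/4439449 ≈ 257.03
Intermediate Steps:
l(O) = 3 + 2*O (l(O) = 3 - (O + O)*(-1) = 3 - 2*O*(-1) = 3 - (-2)*O = 3 + 2*O)
F = -2039/2107 (F = (3 + 2*(-3))/43 - 44/((-7)**2) = (3 - 6)*(1/43) - 44/49 = -3*1/43 - 44*1/49 = -3/43 - 44/49 = -2039/2107 ≈ -0.96773)
((-3 + y*5) + F)**2 = ((-3 + 4*5) - 2039/2107)**2 = ((-3 + 20) - 2039/2107)**2 = (17 - 2039/2107)**2 = (33780/2107)**2 = 1141088400/4439449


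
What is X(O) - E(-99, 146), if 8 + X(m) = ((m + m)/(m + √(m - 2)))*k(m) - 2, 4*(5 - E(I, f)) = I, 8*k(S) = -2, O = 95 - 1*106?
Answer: -5387/134 - 11*I*√13/268 ≈ -40.201 - 0.14799*I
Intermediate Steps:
O = -11 (O = 95 - 106 = -11)
k(S) = -¼ (k(S) = (⅛)*(-2) = -¼)
E(I, f) = 5 - I/4
X(m) = -10 - m/(2*(m + √(-2 + m))) (X(m) = -8 + (((m + m)/(m + √(m - 2)))*(-¼) - 2) = -8 + (((2*m)/(m + √(-2 + m)))*(-¼) - 2) = -8 + ((2*m/(m + √(-2 + m)))*(-¼) - 2) = -8 + (-m/(2*(m + √(-2 + m))) - 2) = -8 + (-2 - m/(2*(m + √(-2 + m)))) = -10 - m/(2*(m + √(-2 + m))))
X(O) - E(-99, 146) = (-10*√(-2 - 11) - 21/2*(-11))/(-11 + √(-2 - 11)) - (5 - ¼*(-99)) = (-10*I*√13 + 231/2)/(-11 + √(-13)) - (5 + 99/4) = (-10*I*√13 + 231/2)/(-11 + I*√13) - 1*119/4 = (-10*I*√13 + 231/2)/(-11 + I*√13) - 119/4 = (231/2 - 10*I*√13)/(-11 + I*√13) - 119/4 = -119/4 + (231/2 - 10*I*√13)/(-11 + I*√13)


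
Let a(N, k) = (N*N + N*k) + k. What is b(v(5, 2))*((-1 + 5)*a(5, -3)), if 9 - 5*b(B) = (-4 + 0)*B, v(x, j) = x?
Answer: 812/5 ≈ 162.40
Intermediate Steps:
b(B) = 9/5 + 4*B/5 (b(B) = 9/5 - (-4 + 0)*B/5 = 9/5 - (-4)*B/5 = 9/5 + 4*B/5)
a(N, k) = k + N**2 + N*k (a(N, k) = (N**2 + N*k) + k = k + N**2 + N*k)
b(v(5, 2))*((-1 + 5)*a(5, -3)) = (9/5 + (4/5)*5)*((-1 + 5)*(-3 + 5**2 + 5*(-3))) = (9/5 + 4)*(4*(-3 + 25 - 15)) = 29*(4*7)/5 = (29/5)*28 = 812/5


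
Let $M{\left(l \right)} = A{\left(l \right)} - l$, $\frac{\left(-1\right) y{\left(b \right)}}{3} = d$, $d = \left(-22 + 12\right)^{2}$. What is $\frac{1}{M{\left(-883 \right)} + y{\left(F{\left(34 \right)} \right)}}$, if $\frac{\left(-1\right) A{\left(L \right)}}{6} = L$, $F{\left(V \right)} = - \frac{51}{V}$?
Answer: $\frac{1}{5881} \approx 0.00017004$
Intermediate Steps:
$A{\left(L \right)} = - 6 L$
$d = 100$ ($d = \left(-10\right)^{2} = 100$)
$y{\left(b \right)} = -300$ ($y{\left(b \right)} = \left(-3\right) 100 = -300$)
$M{\left(l \right)} = - 7 l$ ($M{\left(l \right)} = - 6 l - l = - 7 l$)
$\frac{1}{M{\left(-883 \right)} + y{\left(F{\left(34 \right)} \right)}} = \frac{1}{\left(-7\right) \left(-883\right) - 300} = \frac{1}{6181 - 300} = \frac{1}{5881}$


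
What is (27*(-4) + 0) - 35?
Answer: -143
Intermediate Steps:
(27*(-4) + 0) - 35 = (-108 + 0) - 35 = -108 - 35 = -143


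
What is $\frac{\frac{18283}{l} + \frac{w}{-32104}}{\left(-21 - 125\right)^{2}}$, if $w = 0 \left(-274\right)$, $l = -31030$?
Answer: $- \frac{18283}{661435480} \approx -2.7641 \cdot 10^{-5}$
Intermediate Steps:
$w = 0$
$\frac{\frac{18283}{l} + \frac{w}{-32104}}{\left(-21 - 125\right)^{2}} = \frac{\frac{18283}{-31030} + \frac{0}{-32104}}{\left(-21 - 125\right)^{2}} = \frac{18283 \left(- \frac{1}{31030}\right) + 0 \left(- \frac{1}{32104}\right)}{\left(-146\right)^{2}} = \frac{- \frac{18283}{31030} + 0}{21316} = \left(- \frac{18283}{31030}\right) \frac{1}{21316} = - \frac{18283}{661435480}$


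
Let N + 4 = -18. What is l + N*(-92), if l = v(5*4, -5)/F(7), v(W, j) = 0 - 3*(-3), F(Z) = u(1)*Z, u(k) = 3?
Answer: 14171/7 ≈ 2024.4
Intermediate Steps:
N = -22 (N = -4 - 18 = -22)
F(Z) = 3*Z
v(W, j) = 9 (v(W, j) = 0 + 9 = 9)
l = 3/7 (l = 9/((3*7)) = 9/21 = 9*(1/21) = 3/7 ≈ 0.42857)
l + N*(-92) = 3/7 - 22*(-92) = 3/7 + 2024 = 14171/7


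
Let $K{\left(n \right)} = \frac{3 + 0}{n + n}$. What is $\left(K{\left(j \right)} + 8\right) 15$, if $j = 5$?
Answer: $\frac{249}{2} \approx 124.5$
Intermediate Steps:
$K{\left(n \right)} = \frac{3}{2 n}$
$\left(K{\left(j \right)} + 8\right) 15 = \left(\frac{3}{2 \cdot 5} + 8\right) 15 = \left(\frac{3}{2} \cdot \frac{1}{5} + 8\right) 15 = \left(\frac{3}{10} + 8\right) 15 = \frac{83}{10} \cdot 15 = \frac{249}{2}$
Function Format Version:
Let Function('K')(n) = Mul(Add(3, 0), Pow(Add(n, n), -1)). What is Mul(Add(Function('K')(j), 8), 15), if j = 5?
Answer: Rational(249, 2) ≈ 124.50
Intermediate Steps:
Function('K')(n) = Mul(Rational(3, 2), Pow(n, -1)) (Function('K')(n) = Mul(3, Pow(Mul(2, n), -1)) = Mul(3, Mul(Rational(1, 2), Pow(n, -1))) = Mul(Rational(3, 2), Pow(n, -1)))
Mul(Add(Function('K')(j), 8), 15) = Mul(Add(Mul(Rational(3, 2), Pow(5, -1)), 8), 15) = Mul(Add(Mul(Rational(3, 2), Rational(1, 5)), 8), 15) = Mul(Add(Rational(3, 10), 8), 15) = Mul(Rational(83, 10), 15) = Rational(249, 2)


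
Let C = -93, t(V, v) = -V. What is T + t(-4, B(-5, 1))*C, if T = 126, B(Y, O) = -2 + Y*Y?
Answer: -246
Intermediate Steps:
B(Y, O) = -2 + Y²
T + t(-4, B(-5, 1))*C = 126 - 1*(-4)*(-93) = 126 + 4*(-93) = 126 - 372 = -246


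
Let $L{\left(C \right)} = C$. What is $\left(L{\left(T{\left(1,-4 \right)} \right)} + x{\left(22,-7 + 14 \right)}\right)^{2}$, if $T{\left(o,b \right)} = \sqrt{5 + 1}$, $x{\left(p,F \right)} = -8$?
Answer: $\left(8 - \sqrt{6}\right)^{2} \approx 30.808$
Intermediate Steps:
$T{\left(o,b \right)} = \sqrt{6}$
$\left(L{\left(T{\left(1,-4 \right)} \right)} + x{\left(22,-7 + 14 \right)}\right)^{2} = \left(\sqrt{6} - 8\right)^{2} = \left(-8 + \sqrt{6}\right)^{2}$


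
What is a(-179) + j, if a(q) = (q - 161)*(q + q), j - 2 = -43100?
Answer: 78622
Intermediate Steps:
j = -43098 (j = 2 - 43100 = -43098)
a(q) = 2*q*(-161 + q) (a(q) = (-161 + q)*(2*q) = 2*q*(-161 + q))
a(-179) + j = 2*(-179)*(-161 - 179) - 43098 = 2*(-179)*(-340) - 43098 = 121720 - 43098 = 78622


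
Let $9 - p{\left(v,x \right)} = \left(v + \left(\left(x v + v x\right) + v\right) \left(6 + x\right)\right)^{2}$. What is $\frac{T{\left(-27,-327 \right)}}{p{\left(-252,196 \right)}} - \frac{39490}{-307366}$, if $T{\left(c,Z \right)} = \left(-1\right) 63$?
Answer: $\frac{878040384191089716}{6834129165027800029} \approx 0.12848$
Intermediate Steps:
$T{\left(c,Z \right)} = -63$
$p{\left(v,x \right)} = 9 - \left(v + \left(6 + x\right) \left(v + 2 v x\right)\right)^{2}$ ($p{\left(v,x \right)} = 9 - \left(v + \left(\left(x v + v x\right) + v\right) \left(6 + x\right)\right)^{2} = 9 - \left(v + \left(\left(v x + v x\right) + v\right) \left(6 + x\right)\right)^{2} = 9 - \left(v + \left(2 v x + v\right) \left(6 + x\right)\right)^{2} = 9 - \left(v + \left(v + 2 v x\right) \left(6 + x\right)\right)^{2} = 9 - \left(v + \left(6 + x\right) \left(v + 2 v x\right)\right)^{2}$)
$\frac{T{\left(-27,-327 \right)}}{p{\left(-252,196 \right)}} - \frac{39490}{-307366} = - \frac{63}{9 - \left(-252\right)^{2} \left(7 + 2 \cdot 196^{2} + 13 \cdot 196\right)^{2}} - \frac{39490}{-307366} = - \frac{63}{9 - 63504 \left(7 + 2 \cdot 38416 + 2548\right)^{2}} - - \frac{19745}{153683} = - \frac{63}{9 - 63504 \left(7 + 76832 + 2548\right)^{2}} + \frac{19745}{153683} = - \frac{63}{9 - 63504 \cdot 79387^{2}} + \frac{19745}{153683} = - \frac{63}{9 - 63504 \cdot 6302295769} + \frac{19745}{153683} = - \frac{63}{9 - 400220990514576} + \frac{19745}{153683} = - \frac{63}{-400220990514567} + \frac{19745}{153683} = \left(-63\right) \left(- \frac{1}{400220990514567}\right) + \frac{19745}{153683} = \frac{7}{44468998946063} + \frac{19745}{153683} = \frac{878040384191089716}{6834129165027800029}$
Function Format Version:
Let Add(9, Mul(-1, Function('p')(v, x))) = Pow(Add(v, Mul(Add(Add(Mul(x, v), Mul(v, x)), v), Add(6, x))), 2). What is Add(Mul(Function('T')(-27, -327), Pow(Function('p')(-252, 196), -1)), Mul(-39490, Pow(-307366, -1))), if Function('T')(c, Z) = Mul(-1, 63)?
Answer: Rational(878040384191089716, 6834129165027800029) ≈ 0.12848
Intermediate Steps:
Function('T')(c, Z) = -63
Function('p')(v, x) = Add(9, Mul(-1, Pow(Add(v, Mul(Add(6, x), Add(v, Mul(2, v, x)))), 2))) (Function('p')(v, x) = Add(9, Mul(-1, Pow(Add(v, Mul(Add(Add(Mul(x, v), Mul(v, x)), v), Add(6, x))), 2))) = Add(9, Mul(-1, Pow(Add(v, Mul(Add(Add(Mul(v, x), Mul(v, x)), v), Add(6, x))), 2))) = Add(9, Mul(-1, Pow(Add(v, Mul(Add(Mul(2, v, x), v), Add(6, x))), 2))) = Add(9, Mul(-1, Pow(Add(v, Mul(Add(v, Mul(2, v, x)), Add(6, x))), 2))) = Add(9, Mul(-1, Pow(Add(v, Mul(Add(6, x), Add(v, Mul(2, v, x)))), 2))))
Add(Mul(Function('T')(-27, -327), Pow(Function('p')(-252, 196), -1)), Mul(-39490, Pow(-307366, -1))) = Add(Mul(-63, Pow(Add(9, Mul(-1, Pow(-252, 2), Pow(Add(7, Mul(2, Pow(196, 2)), Mul(13, 196)), 2))), -1)), Mul(-39490, Pow(-307366, -1))) = Add(Mul(-63, Pow(Add(9, Mul(-1, 63504, Pow(Add(7, Mul(2, 38416), 2548), 2))), -1)), Mul(-39490, Rational(-1, 307366))) = Add(Mul(-63, Pow(Add(9, Mul(-1, 63504, Pow(Add(7, 76832, 2548), 2))), -1)), Rational(19745, 153683)) = Add(Mul(-63, Pow(Add(9, Mul(-1, 63504, Pow(79387, 2))), -1)), Rational(19745, 153683)) = Add(Mul(-63, Pow(Add(9, Mul(-1, 63504, 6302295769)), -1)), Rational(19745, 153683)) = Add(Mul(-63, Pow(Add(9, -400220990514576), -1)), Rational(19745, 153683)) = Add(Mul(-63, Pow(-400220990514567, -1)), Rational(19745, 153683)) = Add(Mul(-63, Rational(-1, 400220990514567)), Rational(19745, 153683)) = Add(Rational(7, 44468998946063), Rational(19745, 153683)) = Rational(878040384191089716, 6834129165027800029)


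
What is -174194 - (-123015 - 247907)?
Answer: 196728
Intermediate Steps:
-174194 - (-123015 - 247907) = -174194 - 1*(-370922) = -174194 + 370922 = 196728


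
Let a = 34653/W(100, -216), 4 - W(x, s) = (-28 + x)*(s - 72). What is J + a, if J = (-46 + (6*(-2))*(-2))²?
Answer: 10072813/20740 ≈ 485.67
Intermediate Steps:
W(x, s) = 4 - (-72 + s)*(-28 + x) (W(x, s) = 4 - (-28 + x)*(s - 72) = 4 - (-28 + x)*(-72 + s) = 4 - (-72 + s)*(-28 + x))
a = 34653/20740 (a = 34653/(-2012 + 28*(-216) + 72*100 - 1*(-216)*100) = 34653/(-2012 - 6048 + 7200 + 21600) = 34653/20740 ≈ 1.6708)
J = 484 (J = (-46 - 12*(-2))² = (-46 + 24)² = (-22)² = 484)
J + a = 484 + 34653/20740 = 10072813/20740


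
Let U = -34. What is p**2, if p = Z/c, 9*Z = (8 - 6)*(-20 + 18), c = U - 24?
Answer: 4/68121 ≈ 5.8719e-5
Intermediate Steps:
c = -58 (c = -34 - 24 = -58)
Z = -4/9 (Z = ((8 - 6)*(-20 + 18))/9 = (2*(-2))/9 = (1/9)*(-4) = -4/9 ≈ -0.44444)
p = 2/261 (p = -4/9/(-58) = -4/9*(-1/58) = 2/261 ≈ 0.0076628)
p**2 = (2/261)**2 = 4/68121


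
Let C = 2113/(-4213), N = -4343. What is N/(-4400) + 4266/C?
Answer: -79070518441/9297200 ≈ -8504.8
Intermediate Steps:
C = -2113/4213 (C = 2113*(-1/4213) = -2113/4213 ≈ -0.50154)
N/(-4400) + 4266/C = -4343/(-4400) + 4266/(-2113/4213) = -4343*(-1/4400) + 4266*(-4213/2113) = 4343/4400 - 17972658/2113 = -79070518441/9297200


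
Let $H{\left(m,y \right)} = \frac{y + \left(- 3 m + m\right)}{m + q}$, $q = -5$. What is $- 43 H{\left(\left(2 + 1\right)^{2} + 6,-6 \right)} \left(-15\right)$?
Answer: $-2322$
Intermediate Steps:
$H{\left(m,y \right)} = \frac{y - 2 m}{-5 + m}$ ($H{\left(m,y \right)} = \frac{y + \left(- 3 m + m\right)}{m - 5} = \frac{y - 2 m}{-5 + m}$)
$- 43 H{\left(\left(2 + 1\right)^{2} + 6,-6 \right)} \left(-15\right) = - 43 \frac{-6 - 2 \left(\left(2 + 1\right)^{2} + 6\right)}{-5 + \left(\left(2 + 1\right)^{2} + 6\right)} \left(-15\right) = - 43 \frac{-6 - 2 \left(3^{2} + 6\right)}{-5 + \left(3^{2} + 6\right)} \left(-15\right) = - 43 \frac{-6 - 2 \left(9 + 6\right)}{-5 + \left(9 + 6\right)} \left(-15\right) = - 43 \frac{-6 - 30}{-5 + 15} \left(-15\right) = - 43 \frac{-6 - 30}{10} \left(-15\right) = - 43 \cdot \frac{1}{10} \left(-36\right) \left(-15\right) = \left(-43\right) \left(- \frac{18}{5}\right) \left(-15\right) = \frac{774}{5} \left(-15\right) = -2322$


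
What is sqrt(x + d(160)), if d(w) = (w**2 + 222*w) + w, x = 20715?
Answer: 23*sqrt(155) ≈ 286.35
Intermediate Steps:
d(w) = w**2 + 223*w
sqrt(x + d(160)) = sqrt(20715 + 160*(223 + 160)) = sqrt(20715 + 160*383) = sqrt(20715 + 61280) = sqrt(81995) = 23*sqrt(155)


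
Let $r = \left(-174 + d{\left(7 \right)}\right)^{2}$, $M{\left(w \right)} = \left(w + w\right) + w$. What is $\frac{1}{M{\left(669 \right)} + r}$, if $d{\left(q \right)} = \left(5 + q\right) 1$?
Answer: $\frac{1}{28251} \approx 3.5397 \cdot 10^{-5}$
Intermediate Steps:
$M{\left(w \right)} = 3 w$ ($M{\left(w \right)} = 2 w + w = 3 w$)
$d{\left(q \right)} = 5 + q$
$r = 26244$ ($r = \left(-174 + \left(5 + 7\right)\right)^{2} = \left(-174 + 12\right)^{2} = \left(-162\right)^{2} = 26244$)
$\frac{1}{M{\left(669 \right)} + r} = \frac{1}{3 \cdot 669 + 26244} = \frac{1}{2007 + 26244} = \frac{1}{28251}$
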